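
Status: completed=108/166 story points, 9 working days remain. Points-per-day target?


Formula: Required rate = Remaining points / Days left
Remaining = 166 - 108 = 58 points
Required rate = 58 / 9 = 6.44 points/day

6.44 points/day


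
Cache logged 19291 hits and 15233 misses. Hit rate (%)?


Formula: hit rate = hits / (hits + misses) * 100
hit rate = 19291 / (19291 + 15233) * 100
hit rate = 19291 / 34524 * 100
hit rate = 55.88%

55.88%


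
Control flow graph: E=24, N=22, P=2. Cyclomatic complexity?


Formula: V(G) = E - N + 2P
V(G) = 24 - 22 + 2*2
V(G) = 2 + 4
V(G) = 6

6


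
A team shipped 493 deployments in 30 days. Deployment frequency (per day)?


Formula: deployments per day = releases / days
= 493 / 30
= 16.433 deploys/day
(equivalently, 115.03 deploys/week)

16.433 deploys/day


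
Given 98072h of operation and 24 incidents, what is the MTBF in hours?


Formula: MTBF = Total operating time / Number of failures
MTBF = 98072 / 24
MTBF = 4086.33 hours

4086.33 hours


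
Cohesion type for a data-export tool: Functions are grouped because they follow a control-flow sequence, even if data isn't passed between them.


Reasoning: Grouped by order of execution within a routine, not by data flow
Type: Procedural cohesion

Procedural cohesion


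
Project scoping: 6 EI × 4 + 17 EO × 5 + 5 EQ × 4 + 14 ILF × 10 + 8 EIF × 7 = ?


UFP = EI*4 + EO*5 + EQ*4 + ILF*10 + EIF*7
UFP = 6*4 + 17*5 + 5*4 + 14*10 + 8*7
UFP = 24 + 85 + 20 + 140 + 56
UFP = 325

325


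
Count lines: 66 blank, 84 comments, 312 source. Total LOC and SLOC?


Total LOC = blank + comment + code
Total LOC = 66 + 84 + 312 = 462
SLOC (source only) = code = 312

Total LOC: 462, SLOC: 312


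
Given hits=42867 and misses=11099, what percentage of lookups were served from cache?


Formula: hit rate = hits / (hits + misses) * 100
hit rate = 42867 / (42867 + 11099) * 100
hit rate = 42867 / 53966 * 100
hit rate = 79.43%

79.43%


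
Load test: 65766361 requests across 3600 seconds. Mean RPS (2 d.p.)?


Formula: throughput = requests / seconds
throughput = 65766361 / 3600
throughput = 18268.43 requests/second

18268.43 requests/second


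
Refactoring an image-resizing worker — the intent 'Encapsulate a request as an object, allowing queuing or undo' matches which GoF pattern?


This matches the Command pattern

Command


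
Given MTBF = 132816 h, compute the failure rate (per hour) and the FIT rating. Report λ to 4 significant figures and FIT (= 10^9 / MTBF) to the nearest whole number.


Formula: λ = 1 / MTBF; FIT = λ × 1e9 = 1e9 / MTBF
λ = 1 / 132816 ≈ 7.529e-06 failures/hour
FIT = 1e9 / 132816 ≈ 7529 failures per 1e9 hours (nearest whole number)

λ = 7.529e-06 /h, FIT = 7529


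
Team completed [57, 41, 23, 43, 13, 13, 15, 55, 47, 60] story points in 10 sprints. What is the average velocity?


Formula: Avg velocity = Total points / Number of sprints
Points: [57, 41, 23, 43, 13, 13, 15, 55, 47, 60]
Sum = 57 + 41 + 23 + 43 + 13 + 13 + 15 + 55 + 47 + 60 = 367
Avg velocity = 367 / 10 = 36.7 points/sprint

36.7 points/sprint


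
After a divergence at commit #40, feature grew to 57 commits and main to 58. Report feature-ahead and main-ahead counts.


Common ancestor: commit #40
feature commits after divergence: 57 - 40 = 17
main commits after divergence: 58 - 40 = 18
feature is 17 commits ahead of main
main is 18 commits ahead of feature

feature ahead: 17, main ahead: 18


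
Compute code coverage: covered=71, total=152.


Coverage = covered / total * 100
Coverage = 71 / 152 * 100
Coverage = 46.71%

46.71%


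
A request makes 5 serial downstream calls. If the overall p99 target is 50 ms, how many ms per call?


Formula: per_stage = total_budget / stages
per_stage = 50 / 5
per_stage = 10.0 ms

10.0 ms


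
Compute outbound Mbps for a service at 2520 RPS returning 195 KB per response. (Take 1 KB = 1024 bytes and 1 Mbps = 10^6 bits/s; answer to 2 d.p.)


Formula: Mbps = payload_bytes * RPS * 8 / 1e6
Payload per request = 195 KB = 195 * 1024 = 199680 bytes
Total bytes/sec = 199680 * 2520 = 503193600
Total bits/sec = 503193600 * 8 = 4025548800
Mbps = 4025548800 / 1e6 = 4025.55

4025.55 Mbps


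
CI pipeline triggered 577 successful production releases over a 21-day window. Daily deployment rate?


Formula: deployments per day = releases / days
= 577 / 21
= 27.476 deploys/day
(equivalently, 192.33 deploys/week)

27.476 deploys/day


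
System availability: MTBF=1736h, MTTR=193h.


Availability = MTBF / (MTBF + MTTR)
Availability = 1736 / (1736 + 193)
Availability = 1736 / 1929
Availability = 89.9948%

89.9948%


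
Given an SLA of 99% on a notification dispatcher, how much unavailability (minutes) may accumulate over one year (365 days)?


Formula: allowed downtime = period * (100 - SLA) / 100
Period (year (365 days)) = 525600 minutes
Unavailability fraction = (100 - 99.0) / 100
Allowed downtime = 525600 * (100 - 99.0) / 100
Allowed downtime = 5256.0 minutes

5256.0 minutes


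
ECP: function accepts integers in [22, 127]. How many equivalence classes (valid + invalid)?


Valid range: [22, 127]
Class 1: x < 22 — invalid
Class 2: 22 ≤ x ≤ 127 — valid
Class 3: x > 127 — invalid
Total equivalence classes: 3

3 equivalence classes


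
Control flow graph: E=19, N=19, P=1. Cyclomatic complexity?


Formula: V(G) = E - N + 2P
V(G) = 19 - 19 + 2*1
V(G) = 0 + 2
V(G) = 2

2


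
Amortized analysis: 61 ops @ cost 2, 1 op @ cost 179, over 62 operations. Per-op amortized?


Formula: Amortized cost = Total cost / Operations
Total cost = (61 * 2) + (1 * 179)
Total cost = 122 + 179 = 301
Amortized = 301 / 62 = 4.8548

4.8548


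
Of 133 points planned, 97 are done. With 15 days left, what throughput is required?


Formula: Required rate = Remaining points / Days left
Remaining = 133 - 97 = 36 points
Required rate = 36 / 15 = 2.4 points/day

2.4 points/day


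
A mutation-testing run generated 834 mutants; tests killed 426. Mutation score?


Mutation score = killed / total * 100
Mutation score = 426 / 834 * 100
Mutation score = 51.08%

51.08%


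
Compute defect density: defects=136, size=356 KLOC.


Defect density = defects / KLOC
Defect density = 136 / 356
Defect density = 0.382 defects/KLOC

0.382 defects/KLOC


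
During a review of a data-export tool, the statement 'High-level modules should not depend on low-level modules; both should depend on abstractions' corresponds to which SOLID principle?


This describes the Dependency Inversion Principle (DIP)

Dependency Inversion Principle (DIP)


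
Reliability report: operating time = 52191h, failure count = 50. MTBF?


Formula: MTBF = Total operating time / Number of failures
MTBF = 52191 / 50
MTBF = 1043.82 hours

1043.82 hours


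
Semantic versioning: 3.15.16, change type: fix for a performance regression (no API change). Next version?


Current: 3.15.16
Change category: 'fix for a performance regression (no API change)' → patch bump
SemVer rule: patch bump → increment PATCH (MAJOR and MINOR unchanged)
New: 3.15.17

3.15.17


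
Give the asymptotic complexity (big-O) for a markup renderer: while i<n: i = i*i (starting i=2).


Reasoning: squaring drives double-exponential growth; iterations ~ log log n
Complexity: O(log log n)

O(log log n)


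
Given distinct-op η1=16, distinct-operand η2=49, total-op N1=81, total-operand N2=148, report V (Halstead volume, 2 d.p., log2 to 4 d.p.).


Formula: V = N * log2(η), where N = N1 + N2 and η = η1 + η2
η = 16 + 49 = 65
N = 81 + 148 = 229
log2(65) ≈ 6.0224
V = 229 * 6.0224 = 1379.13

1379.13


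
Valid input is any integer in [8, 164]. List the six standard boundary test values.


Range: [8, 164]
Boundaries: just below min, min, min+1, max-1, max, just above max
Values: [7, 8, 9, 163, 164, 165]

[7, 8, 9, 163, 164, 165]


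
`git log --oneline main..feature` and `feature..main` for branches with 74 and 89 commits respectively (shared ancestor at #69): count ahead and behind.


Common ancestor: commit #69
feature commits after divergence: 74 - 69 = 5
main commits after divergence: 89 - 69 = 20
feature is 5 commits ahead of main
main is 20 commits ahead of feature

feature ahead: 5, main ahead: 20


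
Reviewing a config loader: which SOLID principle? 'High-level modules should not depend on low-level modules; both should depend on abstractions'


This describes the Dependency Inversion Principle (DIP)

Dependency Inversion Principle (DIP)


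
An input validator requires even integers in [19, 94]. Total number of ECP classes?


Constraint: even integers in [19, 94]
Class 1: x < 19 — out-of-range invalid
Class 2: x in [19,94] but odd — wrong type invalid
Class 3: x in [19,94] and even — valid
Class 4: x > 94 — out-of-range invalid
Total equivalence classes: 4

4 equivalence classes


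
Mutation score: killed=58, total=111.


Mutation score = killed / total * 100
Mutation score = 58 / 111 * 100
Mutation score = 52.25%

52.25%


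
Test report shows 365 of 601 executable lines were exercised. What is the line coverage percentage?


Coverage = covered / total * 100
Coverage = 365 / 601 * 100
Coverage = 60.73%

60.73%


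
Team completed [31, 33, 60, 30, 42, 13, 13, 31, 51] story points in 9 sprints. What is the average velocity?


Formula: Avg velocity = Total points / Number of sprints
Points: [31, 33, 60, 30, 42, 13, 13, 31, 51]
Sum = 31 + 33 + 60 + 30 + 42 + 13 + 13 + 31 + 51 = 304
Avg velocity = 304 / 9 = 33.78 points/sprint

33.78 points/sprint


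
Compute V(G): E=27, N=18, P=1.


Formula: V(G) = E - N + 2P
V(G) = 27 - 18 + 2*1
V(G) = 9 + 2
V(G) = 11

11


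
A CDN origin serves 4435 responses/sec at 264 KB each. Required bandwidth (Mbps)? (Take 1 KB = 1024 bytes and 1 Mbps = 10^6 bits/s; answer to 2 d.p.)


Formula: Mbps = payload_bytes * RPS * 8 / 1e6
Payload per request = 264 KB = 264 * 1024 = 270336 bytes
Total bytes/sec = 270336 * 4435 = 1198940160
Total bits/sec = 1198940160 * 8 = 9591521280
Mbps = 9591521280 / 1e6 = 9591.52

9591.52 Mbps


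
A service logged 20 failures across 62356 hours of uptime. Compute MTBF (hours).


Formula: MTBF = Total operating time / Number of failures
MTBF = 62356 / 20
MTBF = 3117.8 hours

3117.8 hours


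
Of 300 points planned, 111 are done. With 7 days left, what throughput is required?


Formula: Required rate = Remaining points / Days left
Remaining = 300 - 111 = 189 points
Required rate = 189 / 7 = 27.0 points/day

27.0 points/day


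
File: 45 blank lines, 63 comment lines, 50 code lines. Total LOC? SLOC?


Total LOC = blank + comment + code
Total LOC = 45 + 63 + 50 = 158
SLOC (source only) = code = 50

Total LOC: 158, SLOC: 50


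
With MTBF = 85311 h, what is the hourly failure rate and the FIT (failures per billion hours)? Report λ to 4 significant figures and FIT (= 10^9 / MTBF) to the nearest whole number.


Formula: λ = 1 / MTBF; FIT = λ × 1e9 = 1e9 / MTBF
λ = 1 / 85311 ≈ 1.172e-05 failures/hour
FIT = 1e9 / 85311 ≈ 11722 failures per 1e9 hours (nearest whole number)

λ = 1.172e-05 /h, FIT = 11722


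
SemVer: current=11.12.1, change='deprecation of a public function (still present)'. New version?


Current: 11.12.1
Change category: 'deprecation of a public function (still present)' → minor bump
SemVer rule: minor bump → increment MINOR, reset PATCH to 0 (MAJOR unchanged)
New: 11.13.0

11.13.0


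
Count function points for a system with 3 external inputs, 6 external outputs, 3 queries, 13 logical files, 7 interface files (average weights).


UFP = EI*4 + EO*5 + EQ*4 + ILF*10 + EIF*7
UFP = 3*4 + 6*5 + 3*4 + 13*10 + 7*7
UFP = 12 + 30 + 12 + 130 + 49
UFP = 233

233


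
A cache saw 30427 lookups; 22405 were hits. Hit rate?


Formula: hit rate = hits / (hits + misses) * 100
hit rate = 22405 / (22405 + 8022) * 100
hit rate = 22405 / 30427 * 100
hit rate = 73.64%

73.64%


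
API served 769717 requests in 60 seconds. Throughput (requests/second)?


Formula: throughput = requests / seconds
throughput = 769717 / 60
throughput = 12828.62 requests/second

12828.62 requests/second


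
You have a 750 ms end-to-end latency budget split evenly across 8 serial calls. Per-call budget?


Formula: per_stage = total_budget / stages
per_stage = 750 / 8
per_stage = 93.75 ms

93.75 ms


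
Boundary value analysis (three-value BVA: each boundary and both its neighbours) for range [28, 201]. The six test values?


Range: [28, 201]
Boundaries: just below min, min, min+1, max-1, max, just above max
Values: [27, 28, 29, 200, 201, 202]

[27, 28, 29, 200, 201, 202]


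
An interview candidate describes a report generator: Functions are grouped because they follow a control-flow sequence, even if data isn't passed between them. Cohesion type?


Reasoning: Grouped by order of execution within a routine, not by data flow
Type: Procedural cohesion

Procedural cohesion


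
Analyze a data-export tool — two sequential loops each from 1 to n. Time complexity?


Reasoning: sequential dominates: O(n) + O(n) = O(n)
Complexity: O(n)

O(n)


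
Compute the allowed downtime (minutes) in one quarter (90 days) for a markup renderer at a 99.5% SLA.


Formula: allowed downtime = period * (100 - SLA) / 100
Period (quarter (90 days)) = 129600 minutes
Unavailability fraction = (100 - 99.5) / 100
Allowed downtime = 129600 * (100 - 99.5) / 100
Allowed downtime = 648.0 minutes

648.0 minutes


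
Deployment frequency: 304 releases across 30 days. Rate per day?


Formula: deployments per day = releases / days
= 304 / 30
= 10.133 deploys/day
(equivalently, 70.93 deploys/week)

10.133 deploys/day


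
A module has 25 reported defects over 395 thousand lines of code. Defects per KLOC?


Defect density = defects / KLOC
Defect density = 25 / 395
Defect density = 0.063 defects/KLOC

0.063 defects/KLOC


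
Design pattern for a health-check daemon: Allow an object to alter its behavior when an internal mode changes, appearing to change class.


This matches the State pattern

State


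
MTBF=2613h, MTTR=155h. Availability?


Availability = MTBF / (MTBF + MTTR)
Availability = 2613 / (2613 + 155)
Availability = 2613 / 2768
Availability = 94.4003%

94.4003%


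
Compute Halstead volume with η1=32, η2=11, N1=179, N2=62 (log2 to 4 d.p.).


Formula: V = N * log2(η), where N = N1 + N2 and η = η1 + η2
η = 32 + 11 = 43
N = 179 + 62 = 241
log2(43) ≈ 5.4263
V = 241 * 5.4263 = 1307.74

1307.74


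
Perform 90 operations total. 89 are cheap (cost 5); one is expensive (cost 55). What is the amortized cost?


Formula: Amortized cost = Total cost / Operations
Total cost = (89 * 5) + (1 * 55)
Total cost = 445 + 55 = 500
Amortized = 500 / 90 = 5.5556

5.5556


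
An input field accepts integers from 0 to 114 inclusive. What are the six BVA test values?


Range: [0, 114]
Boundaries: just below min, min, min+1, max-1, max, just above max
Values: [-1, 0, 1, 113, 114, 115]

[-1, 0, 1, 113, 114, 115]


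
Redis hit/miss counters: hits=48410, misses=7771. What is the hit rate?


Formula: hit rate = hits / (hits + misses) * 100
hit rate = 48410 / (48410 + 7771) * 100
hit rate = 48410 / 56181 * 100
hit rate = 86.17%

86.17%


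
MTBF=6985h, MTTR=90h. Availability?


Availability = MTBF / (MTBF + MTTR)
Availability = 6985 / (6985 + 90)
Availability = 6985 / 7075
Availability = 98.7279%

98.7279%


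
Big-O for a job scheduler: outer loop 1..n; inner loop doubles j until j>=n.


Reasoning: linear outer times logarithmic inner
Complexity: O(n log n)

O(n log n)


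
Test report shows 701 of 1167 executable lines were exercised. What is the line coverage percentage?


Coverage = covered / total * 100
Coverage = 701 / 1167 * 100
Coverage = 60.07%

60.07%


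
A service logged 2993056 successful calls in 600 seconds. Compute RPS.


Formula: throughput = requests / seconds
throughput = 2993056 / 600
throughput = 4988.43 requests/second

4988.43 requests/second


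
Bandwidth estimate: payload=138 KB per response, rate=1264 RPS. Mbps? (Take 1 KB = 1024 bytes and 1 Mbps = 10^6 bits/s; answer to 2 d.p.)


Formula: Mbps = payload_bytes * RPS * 8 / 1e6
Payload per request = 138 KB = 138 * 1024 = 141312 bytes
Total bytes/sec = 141312 * 1264 = 178618368
Total bits/sec = 178618368 * 8 = 1428946944
Mbps = 1428946944 / 1e6 = 1428.95

1428.95 Mbps


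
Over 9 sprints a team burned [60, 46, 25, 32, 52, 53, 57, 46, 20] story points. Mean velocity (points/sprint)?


Formula: Avg velocity = Total points / Number of sprints
Points: [60, 46, 25, 32, 52, 53, 57, 46, 20]
Sum = 60 + 46 + 25 + 32 + 52 + 53 + 57 + 46 + 20 = 391
Avg velocity = 391 / 9 = 43.44 points/sprint

43.44 points/sprint


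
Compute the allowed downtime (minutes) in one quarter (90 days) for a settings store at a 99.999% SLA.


Formula: allowed downtime = period * (100 - SLA) / 100
Period (quarter (90 days)) = 129600 minutes
Unavailability fraction = (100 - 99.999) / 100
Allowed downtime = 129600 * (100 - 99.999) / 100
Allowed downtime = 1.296 minutes

1.296 minutes


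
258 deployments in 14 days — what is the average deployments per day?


Formula: deployments per day = releases / days
= 258 / 14
= 18.429 deploys/day
(equivalently, 129.0 deploys/week)

18.429 deploys/day


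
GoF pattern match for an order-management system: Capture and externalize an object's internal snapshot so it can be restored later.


This matches the Memento pattern

Memento


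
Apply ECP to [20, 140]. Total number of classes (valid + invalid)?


Valid range: [20, 140]
Class 1: x < 20 — invalid
Class 2: 20 ≤ x ≤ 140 — valid
Class 3: x > 140 — invalid
Total equivalence classes: 3

3 equivalence classes


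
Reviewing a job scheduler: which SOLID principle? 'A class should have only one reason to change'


This describes the Single Responsibility Principle (SRP)

Single Responsibility Principle (SRP)


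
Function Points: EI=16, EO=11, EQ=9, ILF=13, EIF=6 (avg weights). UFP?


UFP = EI*4 + EO*5 + EQ*4 + ILF*10 + EIF*7
UFP = 16*4 + 11*5 + 9*4 + 13*10 + 6*7
UFP = 64 + 55 + 36 + 130 + 42
UFP = 327

327


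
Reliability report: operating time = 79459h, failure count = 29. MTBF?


Formula: MTBF = Total operating time / Number of failures
MTBF = 79459 / 29
MTBF = 2739.97 hours

2739.97 hours


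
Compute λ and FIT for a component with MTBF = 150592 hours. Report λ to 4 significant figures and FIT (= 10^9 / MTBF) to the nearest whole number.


Formula: λ = 1 / MTBF; FIT = λ × 1e9 = 1e9 / MTBF
λ = 1 / 150592 ≈ 6.640e-06 failures/hour
FIT = 1e9 / 150592 ≈ 6640 failures per 1e9 hours (nearest whole number)

λ = 6.640e-06 /h, FIT = 6640


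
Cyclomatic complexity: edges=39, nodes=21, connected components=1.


Formula: V(G) = E - N + 2P
V(G) = 39 - 21 + 2*1
V(G) = 18 + 2
V(G) = 20

20


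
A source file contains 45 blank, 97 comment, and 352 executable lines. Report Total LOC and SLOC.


Total LOC = blank + comment + code
Total LOC = 45 + 97 + 352 = 494
SLOC (source only) = code = 352

Total LOC: 494, SLOC: 352


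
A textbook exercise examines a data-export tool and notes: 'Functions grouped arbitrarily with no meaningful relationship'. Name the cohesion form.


Reasoning: Worst: random grouping
Type: Coincidental cohesion

Coincidental cohesion


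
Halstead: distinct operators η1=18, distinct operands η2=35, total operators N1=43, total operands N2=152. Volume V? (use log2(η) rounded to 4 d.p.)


Formula: V = N * log2(η), where N = N1 + N2 and η = η1 + η2
η = 18 + 35 = 53
N = 43 + 152 = 195
log2(53) ≈ 5.7279
V = 195 * 5.7279 = 1116.94

1116.94


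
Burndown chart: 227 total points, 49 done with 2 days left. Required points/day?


Formula: Required rate = Remaining points / Days left
Remaining = 227 - 49 = 178 points
Required rate = 178 / 2 = 89.0 points/day

89.0 points/day


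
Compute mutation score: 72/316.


Mutation score = killed / total * 100
Mutation score = 72 / 316 * 100
Mutation score = 22.78%

22.78%


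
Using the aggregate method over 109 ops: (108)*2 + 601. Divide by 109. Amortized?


Formula: Amortized cost = Total cost / Operations
Total cost = (108 * 2) + (1 * 601)
Total cost = 216 + 601 = 817
Amortized = 817 / 109 = 7.4954

7.4954


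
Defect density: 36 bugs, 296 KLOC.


Defect density = defects / KLOC
Defect density = 36 / 296
Defect density = 0.122 defects/KLOC

0.122 defects/KLOC


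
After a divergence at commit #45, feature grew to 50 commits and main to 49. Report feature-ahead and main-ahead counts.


Common ancestor: commit #45
feature commits after divergence: 50 - 45 = 5
main commits after divergence: 49 - 45 = 4
feature is 5 commits ahead of main
main is 4 commits ahead of feature

feature ahead: 5, main ahead: 4


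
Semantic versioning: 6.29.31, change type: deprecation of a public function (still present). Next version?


Current: 6.29.31
Change category: 'deprecation of a public function (still present)' → minor bump
SemVer rule: minor bump → increment MINOR, reset PATCH to 0 (MAJOR unchanged)
New: 6.30.0

6.30.0


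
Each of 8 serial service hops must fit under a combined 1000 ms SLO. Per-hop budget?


Formula: per_stage = total_budget / stages
per_stage = 1000 / 8
per_stage = 125.0 ms

125.0 ms


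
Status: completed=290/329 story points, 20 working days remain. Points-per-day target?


Formula: Required rate = Remaining points / Days left
Remaining = 329 - 290 = 39 points
Required rate = 39 / 20 = 1.95 points/day

1.95 points/day


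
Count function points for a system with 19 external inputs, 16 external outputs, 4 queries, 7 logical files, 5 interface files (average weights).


UFP = EI*4 + EO*5 + EQ*4 + ILF*10 + EIF*7
UFP = 19*4 + 16*5 + 4*4 + 7*10 + 5*7
UFP = 76 + 80 + 16 + 70 + 35
UFP = 277

277


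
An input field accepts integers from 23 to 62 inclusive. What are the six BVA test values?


Range: [23, 62]
Boundaries: just below min, min, min+1, max-1, max, just above max
Values: [22, 23, 24, 61, 62, 63]

[22, 23, 24, 61, 62, 63]


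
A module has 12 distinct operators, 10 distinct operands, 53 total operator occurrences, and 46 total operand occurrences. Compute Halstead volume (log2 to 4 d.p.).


Formula: V = N * log2(η), where N = N1 + N2 and η = η1 + η2
η = 12 + 10 = 22
N = 53 + 46 = 99
log2(22) ≈ 4.4594
V = 99 * 4.4594 = 441.48

441.48


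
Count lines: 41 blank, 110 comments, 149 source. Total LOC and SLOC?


Total LOC = blank + comment + code
Total LOC = 41 + 110 + 149 = 300
SLOC (source only) = code = 149

Total LOC: 300, SLOC: 149


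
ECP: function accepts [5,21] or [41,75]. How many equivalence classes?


Valid ranges: [5,21] and [41,75]
Class 1: x < 5 — invalid
Class 2: 5 ≤ x ≤ 21 — valid
Class 3: 21 < x < 41 — invalid (gap between ranges)
Class 4: 41 ≤ x ≤ 75 — valid
Class 5: x > 75 — invalid
Total equivalence classes: 5

5 equivalence classes


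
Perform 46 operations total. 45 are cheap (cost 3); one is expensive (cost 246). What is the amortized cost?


Formula: Amortized cost = Total cost / Operations
Total cost = (45 * 3) + (1 * 246)
Total cost = 135 + 246 = 381
Amortized = 381 / 46 = 8.2826

8.2826


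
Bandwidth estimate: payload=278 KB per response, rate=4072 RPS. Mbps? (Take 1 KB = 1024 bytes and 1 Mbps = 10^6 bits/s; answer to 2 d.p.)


Formula: Mbps = payload_bytes * RPS * 8 / 1e6
Payload per request = 278 KB = 278 * 1024 = 284672 bytes
Total bytes/sec = 284672 * 4072 = 1159184384
Total bits/sec = 1159184384 * 8 = 9273475072
Mbps = 9273475072 / 1e6 = 9273.48

9273.48 Mbps


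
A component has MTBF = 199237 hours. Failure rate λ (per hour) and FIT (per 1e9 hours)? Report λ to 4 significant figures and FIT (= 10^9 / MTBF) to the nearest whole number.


Formula: λ = 1 / MTBF; FIT = λ × 1e9 = 1e9 / MTBF
λ = 1 / 199237 ≈ 5.019e-06 failures/hour
FIT = 1e9 / 199237 ≈ 5019 failures per 1e9 hours (nearest whole number)

λ = 5.019e-06 /h, FIT = 5019


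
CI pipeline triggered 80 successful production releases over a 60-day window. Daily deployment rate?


Formula: deployments per day = releases / days
= 80 / 60
= 1.333 deploys/day
(equivalently, 9.33 deploys/week)

1.333 deploys/day


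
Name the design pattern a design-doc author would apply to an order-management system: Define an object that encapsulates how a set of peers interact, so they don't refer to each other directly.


This matches the Mediator pattern

Mediator


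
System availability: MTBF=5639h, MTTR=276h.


Availability = MTBF / (MTBF + MTTR)
Availability = 5639 / (5639 + 276)
Availability = 5639 / 5915
Availability = 95.3339%

95.3339%


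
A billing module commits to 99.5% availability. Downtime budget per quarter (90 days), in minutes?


Formula: allowed downtime = period * (100 - SLA) / 100
Period (quarter (90 days)) = 129600 minutes
Unavailability fraction = (100 - 99.5) / 100
Allowed downtime = 129600 * (100 - 99.5) / 100
Allowed downtime = 648.0 minutes

648.0 minutes


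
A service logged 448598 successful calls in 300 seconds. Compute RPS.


Formula: throughput = requests / seconds
throughput = 448598 / 300
throughput = 1495.33 requests/second

1495.33 requests/second


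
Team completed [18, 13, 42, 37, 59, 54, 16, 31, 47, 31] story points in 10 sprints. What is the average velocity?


Formula: Avg velocity = Total points / Number of sprints
Points: [18, 13, 42, 37, 59, 54, 16, 31, 47, 31]
Sum = 18 + 13 + 42 + 37 + 59 + 54 + 16 + 31 + 47 + 31 = 348
Avg velocity = 348 / 10 = 34.8 points/sprint

34.8 points/sprint


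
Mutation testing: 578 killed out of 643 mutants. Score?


Mutation score = killed / total * 100
Mutation score = 578 / 643 * 100
Mutation score = 89.89%

89.89%


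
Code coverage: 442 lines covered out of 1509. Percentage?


Coverage = covered / total * 100
Coverage = 442 / 1509 * 100
Coverage = 29.29%

29.29%


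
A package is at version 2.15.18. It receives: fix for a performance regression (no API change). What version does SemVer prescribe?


Current: 2.15.18
Change category: 'fix for a performance regression (no API change)' → patch bump
SemVer rule: patch bump → increment PATCH (MAJOR and MINOR unchanged)
New: 2.15.19

2.15.19


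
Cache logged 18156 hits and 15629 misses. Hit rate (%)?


Formula: hit rate = hits / (hits + misses) * 100
hit rate = 18156 / (18156 + 15629) * 100
hit rate = 18156 / 33785 * 100
hit rate = 53.74%

53.74%


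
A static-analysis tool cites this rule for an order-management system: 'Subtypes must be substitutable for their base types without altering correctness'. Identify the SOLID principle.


This describes the Liskov Substitution Principle (LSP)

Liskov Substitution Principle (LSP)


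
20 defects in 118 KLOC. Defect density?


Defect density = defects / KLOC
Defect density = 20 / 118
Defect density = 0.169 defects/KLOC

0.169 defects/KLOC


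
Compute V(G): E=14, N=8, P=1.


Formula: V(G) = E - N + 2P
V(G) = 14 - 8 + 2*1
V(G) = 6 + 2
V(G) = 8

8


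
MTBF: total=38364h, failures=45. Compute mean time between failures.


Formula: MTBF = Total operating time / Number of failures
MTBF = 38364 / 45
MTBF = 852.53 hours

852.53 hours


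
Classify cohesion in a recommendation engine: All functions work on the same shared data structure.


Reasoning: Functions share data
Type: Communicational cohesion

Communicational cohesion


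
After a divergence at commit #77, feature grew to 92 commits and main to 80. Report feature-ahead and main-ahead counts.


Common ancestor: commit #77
feature commits after divergence: 92 - 77 = 15
main commits after divergence: 80 - 77 = 3
feature is 15 commits ahead of main
main is 3 commits ahead of feature

feature ahead: 15, main ahead: 3


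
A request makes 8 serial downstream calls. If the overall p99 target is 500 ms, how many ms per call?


Formula: per_stage = total_budget / stages
per_stage = 500 / 8
per_stage = 62.5 ms

62.5 ms


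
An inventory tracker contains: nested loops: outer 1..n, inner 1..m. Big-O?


Reasoning: product of independent bounds
Complexity: O(n*m)

O(n*m)


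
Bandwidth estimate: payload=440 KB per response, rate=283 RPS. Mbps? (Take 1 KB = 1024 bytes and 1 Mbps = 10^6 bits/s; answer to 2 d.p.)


Formula: Mbps = payload_bytes * RPS * 8 / 1e6
Payload per request = 440 KB = 440 * 1024 = 450560 bytes
Total bytes/sec = 450560 * 283 = 127508480
Total bits/sec = 127508480 * 8 = 1020067840
Mbps = 1020067840 / 1e6 = 1020.07

1020.07 Mbps


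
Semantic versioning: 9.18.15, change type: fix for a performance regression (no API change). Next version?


Current: 9.18.15
Change category: 'fix for a performance regression (no API change)' → patch bump
SemVer rule: patch bump → increment PATCH (MAJOR and MINOR unchanged)
New: 9.18.16

9.18.16


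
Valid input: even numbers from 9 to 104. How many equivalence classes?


Constraint: even integers in [9, 104]
Class 1: x < 9 — out-of-range invalid
Class 2: x in [9,104] but odd — wrong type invalid
Class 3: x in [9,104] and even — valid
Class 4: x > 104 — out-of-range invalid
Total equivalence classes: 4

4 equivalence classes


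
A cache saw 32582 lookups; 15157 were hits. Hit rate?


Formula: hit rate = hits / (hits + misses) * 100
hit rate = 15157 / (15157 + 17425) * 100
hit rate = 15157 / 32582 * 100
hit rate = 46.52%

46.52%


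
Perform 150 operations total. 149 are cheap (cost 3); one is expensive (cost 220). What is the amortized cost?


Formula: Amortized cost = Total cost / Operations
Total cost = (149 * 3) + (1 * 220)
Total cost = 447 + 220 = 667
Amortized = 667 / 150 = 4.4467

4.4467


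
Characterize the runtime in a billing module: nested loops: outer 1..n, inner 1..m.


Reasoning: product of independent bounds
Complexity: O(n*m)

O(n*m)


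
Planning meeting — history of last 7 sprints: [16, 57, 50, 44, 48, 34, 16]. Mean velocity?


Formula: Avg velocity = Total points / Number of sprints
Points: [16, 57, 50, 44, 48, 34, 16]
Sum = 16 + 57 + 50 + 44 + 48 + 34 + 16 = 265
Avg velocity = 265 / 7 = 37.86 points/sprint

37.86 points/sprint


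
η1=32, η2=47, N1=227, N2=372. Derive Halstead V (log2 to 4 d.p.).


Formula: V = N * log2(η), where N = N1 + N2 and η = η1 + η2
η = 32 + 47 = 79
N = 227 + 372 = 599
log2(79) ≈ 6.3038
V = 599 * 6.3038 = 3775.98

3775.98


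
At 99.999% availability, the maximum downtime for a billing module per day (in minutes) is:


Formula: allowed downtime = period * (100 - SLA) / 100
Period (day) = 1440 minutes
Unavailability fraction = (100 - 99.999) / 100
Allowed downtime = 1440 * (100 - 99.999) / 100
Allowed downtime = 0.0144 minutes

0.0144 minutes


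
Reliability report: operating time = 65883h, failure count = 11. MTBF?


Formula: MTBF = Total operating time / Number of failures
MTBF = 65883 / 11
MTBF = 5989.36 hours

5989.36 hours


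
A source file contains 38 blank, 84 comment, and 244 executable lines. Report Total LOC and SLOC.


Total LOC = blank + comment + code
Total LOC = 38 + 84 + 244 = 366
SLOC (source only) = code = 244

Total LOC: 366, SLOC: 244


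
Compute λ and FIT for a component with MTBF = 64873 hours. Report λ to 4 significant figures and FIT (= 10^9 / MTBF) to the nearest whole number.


Formula: λ = 1 / MTBF; FIT = λ × 1e9 = 1e9 / MTBF
λ = 1 / 64873 ≈ 1.541e-05 failures/hour
FIT = 1e9 / 64873 ≈ 15415 failures per 1e9 hours (nearest whole number)

λ = 1.541e-05 /h, FIT = 15415


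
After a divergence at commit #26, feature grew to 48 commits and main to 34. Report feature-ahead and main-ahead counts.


Common ancestor: commit #26
feature commits after divergence: 48 - 26 = 22
main commits after divergence: 34 - 26 = 8
feature is 22 commits ahead of main
main is 8 commits ahead of feature

feature ahead: 22, main ahead: 8


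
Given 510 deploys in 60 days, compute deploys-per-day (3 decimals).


Formula: deployments per day = releases / days
= 510 / 60
= 8.5 deploys/day
(equivalently, 59.5 deploys/week)

8.5 deploys/day


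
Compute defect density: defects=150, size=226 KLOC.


Defect density = defects / KLOC
Defect density = 150 / 226
Defect density = 0.664 defects/KLOC

0.664 defects/KLOC


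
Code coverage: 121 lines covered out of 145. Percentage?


Coverage = covered / total * 100
Coverage = 121 / 145 * 100
Coverage = 83.45%

83.45%


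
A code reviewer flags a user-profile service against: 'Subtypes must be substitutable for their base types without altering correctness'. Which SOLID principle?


This describes the Liskov Substitution Principle (LSP)

Liskov Substitution Principle (LSP)


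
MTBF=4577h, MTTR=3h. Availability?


Availability = MTBF / (MTBF + MTTR)
Availability = 4577 / (4577 + 3)
Availability = 4577 / 4580
Availability = 99.9345%

99.9345%


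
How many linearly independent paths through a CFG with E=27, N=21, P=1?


Formula: V(G) = E - N + 2P
V(G) = 27 - 21 + 2*1
V(G) = 6 + 2
V(G) = 8

8


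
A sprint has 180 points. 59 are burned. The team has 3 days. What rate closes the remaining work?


Formula: Required rate = Remaining points / Days left
Remaining = 180 - 59 = 121 points
Required rate = 121 / 3 = 40.33 points/day

40.33 points/day


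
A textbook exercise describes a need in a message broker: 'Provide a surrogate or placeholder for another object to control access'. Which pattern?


This matches the Proxy pattern

Proxy


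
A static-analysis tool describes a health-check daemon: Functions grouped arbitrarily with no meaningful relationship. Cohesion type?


Reasoning: Worst: random grouping
Type: Coincidental cohesion

Coincidental cohesion


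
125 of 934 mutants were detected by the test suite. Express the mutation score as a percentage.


Mutation score = killed / total * 100
Mutation score = 125 / 934 * 100
Mutation score = 13.38%

13.38%


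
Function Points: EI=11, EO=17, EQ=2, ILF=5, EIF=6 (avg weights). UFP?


UFP = EI*4 + EO*5 + EQ*4 + ILF*10 + EIF*7
UFP = 11*4 + 17*5 + 2*4 + 5*10 + 6*7
UFP = 44 + 85 + 8 + 50 + 42
UFP = 229

229


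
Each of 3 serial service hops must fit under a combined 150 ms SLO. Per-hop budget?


Formula: per_stage = total_budget / stages
per_stage = 150 / 3
per_stage = 50.0 ms

50.0 ms


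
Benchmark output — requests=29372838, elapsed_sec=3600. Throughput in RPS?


Formula: throughput = requests / seconds
throughput = 29372838 / 3600
throughput = 8159.12 requests/second

8159.12 requests/second


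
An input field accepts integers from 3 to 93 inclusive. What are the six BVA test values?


Range: [3, 93]
Boundaries: just below min, min, min+1, max-1, max, just above max
Values: [2, 3, 4, 92, 93, 94]

[2, 3, 4, 92, 93, 94]


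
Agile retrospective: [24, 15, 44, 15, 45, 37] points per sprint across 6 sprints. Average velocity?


Formula: Avg velocity = Total points / Number of sprints
Points: [24, 15, 44, 15, 45, 37]
Sum = 24 + 15 + 44 + 15 + 45 + 37 = 180
Avg velocity = 180 / 6 = 30.0 points/sprint

30.0 points/sprint


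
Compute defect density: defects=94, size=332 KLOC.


Defect density = defects / KLOC
Defect density = 94 / 332
Defect density = 0.283 defects/KLOC

0.283 defects/KLOC


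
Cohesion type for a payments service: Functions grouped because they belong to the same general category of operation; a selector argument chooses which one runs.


Reasoning: Grouped by category of activity, not by data or sequence
Type: Logical cohesion

Logical cohesion


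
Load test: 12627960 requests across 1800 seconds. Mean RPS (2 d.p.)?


Formula: throughput = requests / seconds
throughput = 12627960 / 1800
throughput = 7015.53 requests/second

7015.53 requests/second


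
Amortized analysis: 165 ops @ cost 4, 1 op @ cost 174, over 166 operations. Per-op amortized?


Formula: Amortized cost = Total cost / Operations
Total cost = (165 * 4) + (1 * 174)
Total cost = 660 + 174 = 834
Amortized = 834 / 166 = 5.0241

5.0241


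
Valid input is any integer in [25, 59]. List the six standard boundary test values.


Range: [25, 59]
Boundaries: just below min, min, min+1, max-1, max, just above max
Values: [24, 25, 26, 58, 59, 60]

[24, 25, 26, 58, 59, 60]


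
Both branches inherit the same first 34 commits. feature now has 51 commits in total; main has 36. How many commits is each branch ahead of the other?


Common ancestor: commit #34
feature commits after divergence: 51 - 34 = 17
main commits after divergence: 36 - 34 = 2
feature is 17 commits ahead of main
main is 2 commits ahead of feature

feature ahead: 17, main ahead: 2


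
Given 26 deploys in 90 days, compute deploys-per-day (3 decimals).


Formula: deployments per day = releases / days
= 26 / 90
= 0.289 deploys/day
(equivalently, 2.02 deploys/week)

0.289 deploys/day


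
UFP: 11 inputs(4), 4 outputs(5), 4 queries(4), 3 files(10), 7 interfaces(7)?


UFP = EI*4 + EO*5 + EQ*4 + ILF*10 + EIF*7
UFP = 11*4 + 4*5 + 4*4 + 3*10 + 7*7
UFP = 44 + 20 + 16 + 30 + 49
UFP = 159

159


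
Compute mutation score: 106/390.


Mutation score = killed / total * 100
Mutation score = 106 / 390 * 100
Mutation score = 27.18%

27.18%


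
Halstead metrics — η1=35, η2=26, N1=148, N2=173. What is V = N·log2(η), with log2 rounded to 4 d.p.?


Formula: V = N * log2(η), where N = N1 + N2 and η = η1 + η2
η = 35 + 26 = 61
N = 148 + 173 = 321
log2(61) ≈ 5.9307
V = 321 * 5.9307 = 1903.75

1903.75


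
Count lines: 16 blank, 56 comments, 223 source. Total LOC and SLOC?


Total LOC = blank + comment + code
Total LOC = 16 + 56 + 223 = 295
SLOC (source only) = code = 223

Total LOC: 295, SLOC: 223


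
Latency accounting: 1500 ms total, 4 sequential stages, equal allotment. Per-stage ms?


Formula: per_stage = total_budget / stages
per_stage = 1500 / 4
per_stage = 375.0 ms

375.0 ms


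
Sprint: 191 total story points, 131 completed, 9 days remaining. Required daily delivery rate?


Formula: Required rate = Remaining points / Days left
Remaining = 191 - 131 = 60 points
Required rate = 60 / 9 = 6.67 points/day

6.67 points/day


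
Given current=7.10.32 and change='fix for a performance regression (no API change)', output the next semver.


Current: 7.10.32
Change category: 'fix for a performance regression (no API change)' → patch bump
SemVer rule: patch bump → increment PATCH (MAJOR and MINOR unchanged)
New: 7.10.33

7.10.33


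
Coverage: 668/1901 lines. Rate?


Coverage = covered / total * 100
Coverage = 668 / 1901 * 100
Coverage = 35.14%

35.14%


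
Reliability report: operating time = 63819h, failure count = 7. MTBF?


Formula: MTBF = Total operating time / Number of failures
MTBF = 63819 / 7
MTBF = 9117.0 hours

9117.0 hours


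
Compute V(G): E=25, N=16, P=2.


Formula: V(G) = E - N + 2P
V(G) = 25 - 16 + 2*2
V(G) = 9 + 4
V(G) = 13

13


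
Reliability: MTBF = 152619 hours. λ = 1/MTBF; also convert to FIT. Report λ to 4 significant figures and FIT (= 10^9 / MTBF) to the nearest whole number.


Formula: λ = 1 / MTBF; FIT = λ × 1e9 = 1e9 / MTBF
λ = 1 / 152619 ≈ 6.552e-06 failures/hour
FIT = 1e9 / 152619 ≈ 6552 failures per 1e9 hours (nearest whole number)

λ = 6.552e-06 /h, FIT = 6552


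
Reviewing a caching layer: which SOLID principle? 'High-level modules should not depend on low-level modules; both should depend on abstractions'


This describes the Dependency Inversion Principle (DIP)

Dependency Inversion Principle (DIP)


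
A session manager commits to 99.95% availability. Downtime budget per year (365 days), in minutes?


Formula: allowed downtime = period * (100 - SLA) / 100
Period (year (365 days)) = 525600 minutes
Unavailability fraction = (100 - 99.95) / 100
Allowed downtime = 525600 * (100 - 99.95) / 100
Allowed downtime = 262.8 minutes

262.8 minutes
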